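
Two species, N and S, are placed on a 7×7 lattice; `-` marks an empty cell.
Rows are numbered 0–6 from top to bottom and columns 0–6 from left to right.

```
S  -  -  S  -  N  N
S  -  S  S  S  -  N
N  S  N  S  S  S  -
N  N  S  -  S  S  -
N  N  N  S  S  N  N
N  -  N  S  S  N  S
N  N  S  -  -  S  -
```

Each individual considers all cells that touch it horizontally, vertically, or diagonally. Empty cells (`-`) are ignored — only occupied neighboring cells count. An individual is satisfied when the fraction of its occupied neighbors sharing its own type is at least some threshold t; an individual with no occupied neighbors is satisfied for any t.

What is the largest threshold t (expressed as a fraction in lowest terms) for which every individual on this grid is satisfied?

1/6

Row 0: (0,0)S 1/1 · (0,3)S 3/3 · (0,5)N 2/3 · (0,6)N 2/2
Row 1: (1,0)S 2/3 · (1,2)S 4/5 · (1,3)S 5/6 · (1,4)S 5/6 · (1,6)N 2/3
Row 2: (2,0)N 2/4 · (2,1)S 3/7 · (2,2)N 1/6 · (2,3)S 6/7 · (2,4)S 6/6 · (2,5)S 4/5
Row 3: (3,0)N 4/5 · (3,1)N 6/8 · (3,2)S 3/7 · (3,4)S 6/7 · (3,5)S 4/6
Row 4: (4,0)N 4/4 · (4,1)N 6/7 · (4,2)N 3/6 · (4,3)S 5/7 · (4,4)S 5/7 · (4,5)N 2/7 · (4,6)N 2/4
Row 5: (5,0)N 4/4 · (5,2)N 3/6 · (5,3)S 4/6 · (5,4)S 4/6 · (5,5)N 2/6 · (5,6)S 1/4
Row 6: (6,0)N 2/2 · (6,1)N 3/4 · (6,2)S 1/3 · (6,5)S 2/3
The smallest same-type fraction is 1/6 at (2,2), which reduces to 1/6. Any threshold above that leaves this individual unsatisfied.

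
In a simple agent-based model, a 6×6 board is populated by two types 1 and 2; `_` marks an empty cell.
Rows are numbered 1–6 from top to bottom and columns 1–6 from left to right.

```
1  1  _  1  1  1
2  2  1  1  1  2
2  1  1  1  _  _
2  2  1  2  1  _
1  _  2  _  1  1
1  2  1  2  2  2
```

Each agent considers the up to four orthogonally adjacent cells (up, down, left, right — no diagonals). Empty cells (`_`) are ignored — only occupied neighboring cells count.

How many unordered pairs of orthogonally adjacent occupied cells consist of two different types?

Scan each occupied cell's neighbors to the right and below so each pair is counted once.
Row 1: 1(1,1)–1(1,2)= 1(1,1)–2(2,1)≠ 1(1,2)–2(2,2)≠ 1(1,4)–1(1,5)= 1(1,4)–1(2,4)= 1(1,5)–1(1,6)= 1(1,5)–1(2,5)= 1(1,6)–2(2,6)≠  → 3/8 unlike.
Row 2: 2(2,1)–2(2,2)= 2(2,1)–2(3,1)= 2(2,2)–1(2,3)≠ 2(2,2)–1(3,2)≠ 1(2,3)–1(2,4)= 1(2,3)–1(3,3)= 1(2,4)–1(2,5)= 1(2,4)–1(3,4)= 1(2,5)–2(2,6)≠  → 3/9 unlike.
Row 3: 2(3,1)–1(3,2)≠ 2(3,1)–2(4,1)= 1(3,2)–1(3,3)= 1(3,2)–2(4,2)≠ 1(3,3)–1(3,4)= 1(3,3)–1(4,3)= 1(3,4)–2(4,4)≠  → 3/7 unlike.
Row 4: 2(4,1)–2(4,2)= 2(4,1)–1(5,1)≠ 2(4,2)–1(4,3)≠ 1(4,3)–2(4,4)≠ 1(4,3)–2(5,3)≠ 2(4,4)–1(4,5)≠ 1(4,5)–1(5,5)=  → 5/7 unlike.
Row 5: 1(5,1)–1(6,1)= 2(5,3)–1(6,3)≠ 1(5,5)–1(5,6)= 1(5,5)–2(6,5)≠ 1(5,6)–2(6,6)≠  → 3/5 unlike.
Row 6: 1(6,1)–2(6,2)≠ 2(6,2)–1(6,3)≠ 1(6,3)–2(6,4)≠ 2(6,4)–2(6,5)= 2(6,5)–2(6,6)=  → 3/5 unlike.
Total adjacent occupied pairs: 41; unlike-type pairs: 20.

20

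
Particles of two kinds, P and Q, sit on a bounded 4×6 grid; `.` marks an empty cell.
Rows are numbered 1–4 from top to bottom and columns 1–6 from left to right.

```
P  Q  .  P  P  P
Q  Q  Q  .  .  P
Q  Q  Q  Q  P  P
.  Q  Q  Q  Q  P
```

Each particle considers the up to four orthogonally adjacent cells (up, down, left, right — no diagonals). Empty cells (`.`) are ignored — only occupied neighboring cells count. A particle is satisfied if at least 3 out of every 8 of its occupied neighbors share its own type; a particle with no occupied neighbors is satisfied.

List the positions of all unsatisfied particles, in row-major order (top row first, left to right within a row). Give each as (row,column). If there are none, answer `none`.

(1,1), (3,5), (4,5)

Row 1: (1,1)P 0/2 unhappy · (1,2)Q 1/2 ok · (1,4)P 1/1 ok · (1,5)P 2/2 ok · (1,6)P 2/2 ok
Row 2: (2,1)Q 2/3 ok · (2,2)Q 4/4 ok · (2,3)Q 2/2 ok · (2,6)P 2/2 ok
Row 3: (3,1)Q 2/2 ok · (3,2)Q 4/4 ok · (3,3)Q 4/4 ok · (3,4)Q 2/3 ok · (3,5)P 1/3 unhappy · (3,6)P 3/3 ok
Row 4: (4,2)Q 2/2 ok · (4,3)Q 3/3 ok · (4,4)Q 3/3 ok · (4,5)Q 1/3 unhappy · (4,6)P 1/2 ok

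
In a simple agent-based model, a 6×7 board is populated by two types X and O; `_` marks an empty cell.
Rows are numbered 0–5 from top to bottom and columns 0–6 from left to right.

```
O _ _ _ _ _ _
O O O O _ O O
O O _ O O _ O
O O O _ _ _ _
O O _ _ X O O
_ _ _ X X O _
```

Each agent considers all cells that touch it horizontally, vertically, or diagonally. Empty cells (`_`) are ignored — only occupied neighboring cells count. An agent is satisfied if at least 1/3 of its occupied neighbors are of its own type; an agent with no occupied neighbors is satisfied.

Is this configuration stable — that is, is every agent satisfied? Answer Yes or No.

Row 0: (0,0)O 2/2 satisfied
Row 1: (1,0)O 4/4 satisfied · (1,1)O 5/5 satisfied · (1,2)O 4/4 satisfied · (1,3)O 3/3 satisfied · (1,5)O 3/3 satisfied · (1,6)O 2/2 satisfied
Row 2: (2,0)O 5/5 satisfied · (2,1)O 7/7 satisfied · (2,3)O 4/4 satisfied · (2,4)O 3/3 satisfied · (2,6)O 2/2 satisfied
Row 3: (3,0)O 5/5 satisfied · (3,1)O 6/6 satisfied · (3,2)O 4/4 satisfied
Row 4: (4,0)O 3/3 satisfied · (4,1)O 4/4 satisfied · (4,4)X 2/4 satisfied · (4,5)O 2/4 satisfied · (4,6)O 2/2 satisfied
Row 5: (5,3)X 2/2 satisfied · (5,4)X 2/4 satisfied · (5,5)O 2/4 satisfied
All meet the threshold, so the configuration is stable.

Yes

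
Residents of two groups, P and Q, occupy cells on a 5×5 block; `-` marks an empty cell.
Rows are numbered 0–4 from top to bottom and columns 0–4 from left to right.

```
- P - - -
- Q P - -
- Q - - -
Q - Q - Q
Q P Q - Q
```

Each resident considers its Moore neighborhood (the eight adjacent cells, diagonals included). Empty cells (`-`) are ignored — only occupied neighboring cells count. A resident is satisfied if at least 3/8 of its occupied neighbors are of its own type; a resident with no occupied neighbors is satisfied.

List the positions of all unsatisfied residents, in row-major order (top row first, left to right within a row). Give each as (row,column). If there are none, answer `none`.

Row 0: (0,1)P 1/2 ok
Row 1: (1,1)Q 1/3 unhappy · (1,2)P 1/3 unhappy
Row 2: (2,1)Q 3/4 ok
Row 3: (3,0)Q 2/3 ok · (3,2)Q 2/3 ok · (3,4)Q 1/1 ok
Row 4: (4,0)Q 1/2 ok · (4,1)P 0/4 unhappy · (4,2)Q 1/2 ok · (4,4)Q 1/1 ok

(1,1), (1,2), (4,1)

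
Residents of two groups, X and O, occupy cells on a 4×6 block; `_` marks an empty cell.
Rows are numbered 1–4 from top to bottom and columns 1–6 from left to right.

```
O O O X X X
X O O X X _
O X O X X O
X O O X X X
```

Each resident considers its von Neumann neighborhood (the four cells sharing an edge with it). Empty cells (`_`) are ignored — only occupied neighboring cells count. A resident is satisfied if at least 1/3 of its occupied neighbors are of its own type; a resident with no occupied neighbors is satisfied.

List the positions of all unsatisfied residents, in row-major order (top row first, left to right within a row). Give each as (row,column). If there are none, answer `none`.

(1,1)O 1/2 ok
(1,2)O 3/3 ok
(1,3)O 2/3 ok
(1,4)X 2/3 ok
(1,5)X 3/3 ok
(1,6)X 1/1 ok
(2,1)X 0/3 unhappy
(2,2)O 2/4 ok
(2,3)O 3/4 ok
(2,4)X 3/4 ok
(2,5)X 3/3 ok
(3,1)O 0/3 unhappy
(3,2)X 0/4 unhappy
(3,3)O 2/4 ok
(3,4)X 3/4 ok
(3,5)X 3/4 ok
(3,6)O 0/2 unhappy
(4,1)X 0/2 unhappy
(4,2)O 1/3 ok
(4,3)O 2/3 ok
(4,4)X 2/3 ok
(4,5)X 3/3 ok
(4,6)X 1/2 ok

(2,1), (3,1), (3,2), (3,6), (4,1)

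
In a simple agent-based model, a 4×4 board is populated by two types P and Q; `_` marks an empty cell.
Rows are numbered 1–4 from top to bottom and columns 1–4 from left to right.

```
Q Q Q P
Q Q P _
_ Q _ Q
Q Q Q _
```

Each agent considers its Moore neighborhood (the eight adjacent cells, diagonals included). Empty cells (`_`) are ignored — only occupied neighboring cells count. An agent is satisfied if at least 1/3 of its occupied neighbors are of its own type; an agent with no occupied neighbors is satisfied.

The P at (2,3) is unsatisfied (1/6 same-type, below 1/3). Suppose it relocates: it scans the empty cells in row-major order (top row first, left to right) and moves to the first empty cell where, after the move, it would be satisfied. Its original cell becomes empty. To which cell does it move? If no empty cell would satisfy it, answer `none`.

Vacating (2,3). Empty cells in order:
  (2,4): 1/3 same-type → satisfied — stop here.

(2,4)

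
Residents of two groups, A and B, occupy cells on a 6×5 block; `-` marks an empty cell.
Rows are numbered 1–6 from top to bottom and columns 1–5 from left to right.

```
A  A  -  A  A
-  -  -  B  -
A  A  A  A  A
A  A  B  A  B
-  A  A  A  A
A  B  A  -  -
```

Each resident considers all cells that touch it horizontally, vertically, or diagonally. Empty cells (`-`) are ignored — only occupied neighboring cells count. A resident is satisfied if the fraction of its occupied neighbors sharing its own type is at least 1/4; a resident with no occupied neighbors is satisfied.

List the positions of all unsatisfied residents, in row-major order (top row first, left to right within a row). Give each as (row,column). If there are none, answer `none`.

(2,4), (4,3), (4,5), (6,2)

Row 1: (1,1)A 1/1 ok · (1,2)A 1/1 ok · (1,4)A 1/2 ok · (1,5)A 1/2 ok
Row 2: (2,4)B 0/5 unhappy
Row 3: (3,1)A 3/3 ok · (3,2)A 4/5 ok · (3,3)A 4/6 ok · (3,4)A 3/6 ok · (3,5)A 2/4 ok
Row 4: (4,1)A 4/4 ok · (4,2)A 6/7 ok · (4,3)B 0/8 unhappy · (4,4)A 6/8 ok · (4,5)B 0/5 unhappy
Row 5: (5,2)A 5/7 ok · (5,3)A 5/7 ok · (5,4)A 4/6 ok · (5,5)A 2/3 ok
Row 6: (6,1)A 1/2 ok · (6,2)B 0/4 unhappy · (6,3)A 3/4 ok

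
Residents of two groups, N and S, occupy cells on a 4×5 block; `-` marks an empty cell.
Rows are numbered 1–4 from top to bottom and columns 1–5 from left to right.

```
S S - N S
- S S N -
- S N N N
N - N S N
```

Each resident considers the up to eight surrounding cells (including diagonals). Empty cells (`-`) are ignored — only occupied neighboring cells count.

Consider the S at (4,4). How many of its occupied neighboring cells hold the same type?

Occupied neighbors of (4,4): (3,3)=N, (3,4)=N, (3,5)=N, (4,3)=N, (4,5)=N.
Same type (S): 0 of 5.

0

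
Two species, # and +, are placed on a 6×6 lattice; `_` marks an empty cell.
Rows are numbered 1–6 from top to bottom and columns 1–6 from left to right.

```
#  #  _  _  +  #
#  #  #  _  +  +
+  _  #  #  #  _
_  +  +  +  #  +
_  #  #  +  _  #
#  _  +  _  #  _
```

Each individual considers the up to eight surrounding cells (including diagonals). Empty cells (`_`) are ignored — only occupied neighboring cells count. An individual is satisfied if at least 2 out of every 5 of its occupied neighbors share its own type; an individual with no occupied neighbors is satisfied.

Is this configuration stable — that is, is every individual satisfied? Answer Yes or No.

No

(1,1)# 3/3 ✓
(1,2)# 4/4 ✓
(1,5)+ 2/3 ✓
(1,6)# 0/3 ✗
(2,1)# 3/4 ✓
(2,2)# 5/6 ✓
(2,3)# 4/4 ✓
(2,5)+ 2/5 ✓
(2,6)+ 2/4 ✓
(3,1)+ 1/3 ✗
(3,3)# 3/6 ✓
(3,4)# 4/7 ✓
(3,5)# 2/6 ✗
(4,2)+ 2/5 ✓
(4,3)+ 3/7 ✓
(4,4)+ 2/7 ✗
(4,5)# 3/6 ✓
(4,6)+ 0/3 ✗
(5,2)# 2/5 ✓
(5,3)# 1/6 ✗
(5,4)+ 3/6 ✓
(5,6)# 2/3 ✓
(6,1)# 1/1 ✓
(6,3)+ 1/3 ✗
(6,5)# 1/2 ✓
For instance (1,6) has only 0/3 same-type neighbors, below 2/5.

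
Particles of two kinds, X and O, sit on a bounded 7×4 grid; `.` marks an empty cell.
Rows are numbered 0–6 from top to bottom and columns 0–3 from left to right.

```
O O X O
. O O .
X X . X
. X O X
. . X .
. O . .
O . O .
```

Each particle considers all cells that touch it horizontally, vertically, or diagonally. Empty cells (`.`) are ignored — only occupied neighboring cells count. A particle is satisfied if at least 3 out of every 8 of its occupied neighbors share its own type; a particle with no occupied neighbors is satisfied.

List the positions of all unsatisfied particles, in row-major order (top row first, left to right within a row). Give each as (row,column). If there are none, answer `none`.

Row 0: (0,0)O 2/2 ✓ · (0,1)O 3/4 ✓ · (0,2)X 0/4 ✗ · (0,3)O 1/2 ✓
Row 1: (1,1)O 3/6 ✓ · (1,2)O 3/6 ✓
Row 2: (2,0)X 2/3 ✓ · (2,1)X 2/5 ✓ · (2,3)X 1/3 ✗
Row 3: (3,1)X 3/4 ✓ · (3,2)O 0/5 ✗ · (3,3)X 2/3 ✓
Row 4: (4,2)X 2/4 ✓
Row 5: (5,1)O 2/3 ✓
Row 6: (6,0)O 1/1 ✓ · (6,2)O 1/1 ✓

(0,2), (2,3), (3,2)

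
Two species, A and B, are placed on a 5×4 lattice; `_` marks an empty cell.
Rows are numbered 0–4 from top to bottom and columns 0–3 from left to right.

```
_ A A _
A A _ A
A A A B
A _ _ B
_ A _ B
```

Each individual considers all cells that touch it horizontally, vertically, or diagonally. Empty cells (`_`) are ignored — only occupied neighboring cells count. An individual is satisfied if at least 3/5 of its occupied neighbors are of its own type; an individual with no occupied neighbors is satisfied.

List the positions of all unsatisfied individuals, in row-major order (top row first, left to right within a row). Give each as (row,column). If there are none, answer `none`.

Row 0: (0,1)A 3/3 satisfied · (0,2)A 3/3 satisfied
Row 1: (1,0)A 4/4 satisfied · (1,1)A 6/6 satisfied · (1,3)A 2/3 satisfied
Row 2: (2,0)A 4/4 satisfied · (2,1)A 5/5 satisfied · (2,2)A 3/5 satisfied · (2,3)B 1/3 not
Row 3: (3,0)A 3/3 satisfied · (3,3)B 2/3 satisfied
Row 4: (4,1)A 1/1 satisfied · (4,3)B 1/1 satisfied

(2,3)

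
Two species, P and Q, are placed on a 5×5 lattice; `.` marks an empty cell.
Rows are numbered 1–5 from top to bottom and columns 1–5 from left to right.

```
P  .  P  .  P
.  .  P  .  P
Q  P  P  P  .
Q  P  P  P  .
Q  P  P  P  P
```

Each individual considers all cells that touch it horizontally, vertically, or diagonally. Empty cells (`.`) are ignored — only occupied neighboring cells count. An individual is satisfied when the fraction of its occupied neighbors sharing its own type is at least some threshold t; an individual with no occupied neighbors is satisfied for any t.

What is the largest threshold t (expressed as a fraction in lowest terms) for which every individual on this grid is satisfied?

1/3

(1,1)P — no occupied neighbors
(1,3)P 1/1
(1,5)P 1/1
(2,3)P 4/4
(2,5)P 2/2
(3,1)Q 1/3
(3,2)P 4/6
(3,3)P 6/6
(3,4)P 5/5
(4,1)Q 2/5
(4,2)P 5/8
(4,3)P 8/8
(4,4)P 6/6
(5,1)Q 1/3
(5,2)P 3/5
(5,3)P 5/5
(5,4)P 4/4
(5,5)P 2/2
The smallest same-type fraction is 1/3 at (3,1), which reduces to 1/3. Any threshold above that leaves this individual unsatisfied.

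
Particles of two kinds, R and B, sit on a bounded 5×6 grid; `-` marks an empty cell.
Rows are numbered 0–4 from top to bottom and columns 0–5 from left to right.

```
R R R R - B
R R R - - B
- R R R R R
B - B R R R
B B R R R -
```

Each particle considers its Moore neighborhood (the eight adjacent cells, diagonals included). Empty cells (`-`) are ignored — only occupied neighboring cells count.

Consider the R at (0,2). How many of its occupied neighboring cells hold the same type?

Occupied neighbors of (0,2): (0,1)=R, (0,3)=R, (1,1)=R, (1,2)=R.
Same type (R): 4 of 4.

4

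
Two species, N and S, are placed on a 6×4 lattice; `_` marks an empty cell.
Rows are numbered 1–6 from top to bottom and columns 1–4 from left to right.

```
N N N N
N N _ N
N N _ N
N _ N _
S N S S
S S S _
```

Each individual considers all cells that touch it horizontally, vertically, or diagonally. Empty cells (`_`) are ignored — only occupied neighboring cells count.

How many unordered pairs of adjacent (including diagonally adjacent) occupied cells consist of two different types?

Scan each occupied cell's neighbors to the right and below (and the two forward diagonals) so each pair is counted once.
From row 1: 0 unlike of 10 pairs (running 0/10).
From row 2: 0 unlike of 6 pairs (running 0/16).
From row 3: 0 unlike of 5 pairs (running 0/21).
From row 4: 3 unlike of 5 pairs (running 3/26).
From row 5: 5 unlike of 11 pairs (running 8/37).
From row 6: 0 unlike of 2 pairs (running 8/39).
Total adjacent occupied pairs: 39; unlike-type pairs: 8.

8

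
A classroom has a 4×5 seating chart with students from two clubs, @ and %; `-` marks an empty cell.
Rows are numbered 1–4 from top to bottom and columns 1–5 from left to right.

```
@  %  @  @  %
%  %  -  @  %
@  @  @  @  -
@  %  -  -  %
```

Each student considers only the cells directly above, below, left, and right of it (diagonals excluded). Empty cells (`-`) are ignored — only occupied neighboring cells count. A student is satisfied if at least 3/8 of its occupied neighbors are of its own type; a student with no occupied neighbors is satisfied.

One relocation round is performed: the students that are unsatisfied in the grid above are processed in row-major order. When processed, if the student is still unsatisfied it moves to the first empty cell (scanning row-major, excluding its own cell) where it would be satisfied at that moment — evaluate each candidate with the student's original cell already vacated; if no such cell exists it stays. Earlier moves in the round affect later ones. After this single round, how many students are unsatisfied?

Initially unsatisfied (in order): (1,1), (1,2), (2,1), (4,2).
  (1,1) → (2,3).
  (1,2): now satisfied by earlier moves; stays.
  (2,1): now satisfied by earlier moves; stays.
  (4,2) → (1,1).
Resulting grid:
% % @ @ %
% % @ @ %
@ @ @ @ -
@ - - - %
All satisfied now.

0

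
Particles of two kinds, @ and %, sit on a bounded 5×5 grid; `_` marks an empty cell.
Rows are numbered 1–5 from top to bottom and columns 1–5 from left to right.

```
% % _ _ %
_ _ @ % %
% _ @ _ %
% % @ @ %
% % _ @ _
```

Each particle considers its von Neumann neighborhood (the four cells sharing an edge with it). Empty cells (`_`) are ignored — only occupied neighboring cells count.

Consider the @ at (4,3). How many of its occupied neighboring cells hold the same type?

2

Occupied neighbors of (4,3): (3,3)=@, (4,2)=%, (4,4)=@.
Same type (@): 2 of 3.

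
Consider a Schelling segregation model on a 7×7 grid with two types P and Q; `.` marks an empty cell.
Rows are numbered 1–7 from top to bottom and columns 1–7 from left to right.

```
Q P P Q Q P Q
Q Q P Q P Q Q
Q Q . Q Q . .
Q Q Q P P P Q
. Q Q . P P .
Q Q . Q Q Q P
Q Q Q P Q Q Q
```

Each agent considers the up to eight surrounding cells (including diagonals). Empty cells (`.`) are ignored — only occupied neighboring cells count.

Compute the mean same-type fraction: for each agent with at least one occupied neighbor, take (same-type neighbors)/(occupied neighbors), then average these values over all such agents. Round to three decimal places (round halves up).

Row 1: (1,1)Q 2/3 · (1,2)P 2/5 · (1,3)P 2/5 · (1,4)Q 2/5 · (1,5)Q 3/5 · (1,6)P 1/5 · (1,7)Q 2/3
Row 2: (2,1)Q 4/5 · (2,2)Q 4/7 · (2,3)P 2/7 · (2,4)Q 4/7 · (2,5)P 1/7 · (2,6)Q 4/6 · (2,7)Q 2/3
Row 3: (3,1)Q 5/5 · (3,2)Q 6/7 · (3,4)Q 3/7 · (3,5)Q 3/7
Row 4: (4,1)Q 4/4 · (4,2)Q 6/6 · (4,3)Q 5/6 · (4,4)P 2/6 · (4,5)P 4/6 · (4,6)P 3/5 · (4,7)Q 0/2
Row 5: (5,2)Q 6/6 · (5,3)Q 5/6 · (5,5)P 4/7 · (5,6)P 4/7
Row 6: (6,1)Q 4/4 · (6,2)Q 6/6 · (6,4)Q 4/6 · (6,5)Q 4/7 · (6,6)Q 4/7 · (6,7)P 1/4
Row 7: (7,1)Q 3/3 · (7,2)Q 4/4 · (7,3)Q 3/4 · (7,4)P 0/4 · (7,5)Q 4/5 · (7,6)Q 4/5 · (7,7)Q 2/3
Sum over 42 agents: 2/3 + 2/5 + 2/5 + 2/5 + 3/5 + 1/5 + 2/3 + 4/5 + 4/7 + 2/7 + 4/7 + 1/7 + 4/6 + 2/3 + 5/5 + 6/7 + 3/7 + 3/7 + 4/4 + 6/6 + 5/6 + 2/6 + 4/6 + 3/5 + 0/2 + 6/6 + 5/6 + 4/7 + 4/7 + 4/4 + 6/6 + 4/6 + 4/7 + 4/7 + 1/4 + 3/3 + 4/4 + 3/4 + 0/4 + 4/5 + 4/5 + 2/3 = 551/21; mean = 551/21 ÷ 42 = 551/882 = 0.624716… → 0.625.

0.625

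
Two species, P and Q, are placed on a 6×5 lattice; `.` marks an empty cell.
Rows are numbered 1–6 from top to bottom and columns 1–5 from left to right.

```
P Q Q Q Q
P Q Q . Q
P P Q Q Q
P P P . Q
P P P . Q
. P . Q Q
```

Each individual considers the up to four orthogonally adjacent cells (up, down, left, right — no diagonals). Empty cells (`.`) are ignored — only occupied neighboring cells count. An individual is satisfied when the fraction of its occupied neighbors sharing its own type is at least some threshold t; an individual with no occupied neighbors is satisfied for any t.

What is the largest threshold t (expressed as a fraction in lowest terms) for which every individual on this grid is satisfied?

(1,1)P 1/2
(1,2)Q 2/3
(1,3)Q 3/3
(1,4)Q 2/2
(1,5)Q 2/2
(2,1)P 2/3
(2,2)Q 2/4
(2,3)Q 3/3
(2,5)Q 2/2
(3,1)P 3/3
(3,2)P 2/4
(3,3)Q 2/4
(3,4)Q 2/2
(3,5)Q 3/3
(4,1)P 3/3
(4,2)P 4/4
(4,3)P 2/3
(4,5)Q 2/2
(5,1)P 2/2
(5,2)P 4/4
(5,3)P 2/2
(5,5)Q 2/2
(6,2)P 1/1
(6,4)Q 1/1
(6,5)Q 2/2
The smallest same-type fraction is 1/2 at (1,1), which reduces to 1/2. Any threshold above that leaves this individual unsatisfied.

1/2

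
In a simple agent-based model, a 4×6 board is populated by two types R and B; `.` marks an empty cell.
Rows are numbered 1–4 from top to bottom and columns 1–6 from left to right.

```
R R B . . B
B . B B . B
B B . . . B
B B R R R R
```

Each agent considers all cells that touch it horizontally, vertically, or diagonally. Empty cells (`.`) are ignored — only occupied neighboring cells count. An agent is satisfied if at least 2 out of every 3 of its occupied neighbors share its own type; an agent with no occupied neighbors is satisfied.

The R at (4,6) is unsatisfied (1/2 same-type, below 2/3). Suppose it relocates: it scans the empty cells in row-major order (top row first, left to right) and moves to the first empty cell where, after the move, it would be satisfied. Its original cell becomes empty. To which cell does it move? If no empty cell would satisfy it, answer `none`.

none

Vacating (4,6). Empty cells in order:
  (1,4): 0/3 same-type → still unsatisfied.
  (1,5): 0/3 same-type → still unsatisfied.
  (2,2): 2/7 same-type → still unsatisfied.
  (2,5): 0/4 same-type → still unsatisfied.
  (3,3): 2/6 same-type → still unsatisfied.
  (3,4): 3/5 same-type → still unsatisfied.
  (3,5): 2/5 same-type → still unsatisfied.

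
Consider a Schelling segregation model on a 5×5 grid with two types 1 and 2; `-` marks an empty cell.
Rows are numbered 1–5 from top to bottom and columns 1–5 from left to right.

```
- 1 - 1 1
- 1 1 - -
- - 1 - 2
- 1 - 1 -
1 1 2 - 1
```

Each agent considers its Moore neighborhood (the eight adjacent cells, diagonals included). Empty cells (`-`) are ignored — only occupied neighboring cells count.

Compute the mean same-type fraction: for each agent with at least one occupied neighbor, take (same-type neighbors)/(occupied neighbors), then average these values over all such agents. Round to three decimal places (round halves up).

0.763

(1,2)1 2/2
(1,4)1 2/2
(1,5)1 1/1
(2,2)1 3/3
(2,3)1 4/4
(3,3)1 4/4
(3,5)2 0/1
(4,2)1 3/4
(4,4)1 2/4
(5,1)1 2/2
(5,2)1 2/3
(5,3)2 0/3
(5,5)1 1/1
Sum over 13 agents: 2/2 + 2/2 + 1/1 + 3/3 + 4/4 + 4/4 + 0/1 + 3/4 + 2/4 + 2/2 + 2/3 + 0/3 + 1/1 = 119/12; mean = 119/12 ÷ 13 = 119/156 = 0.762820… → 0.763.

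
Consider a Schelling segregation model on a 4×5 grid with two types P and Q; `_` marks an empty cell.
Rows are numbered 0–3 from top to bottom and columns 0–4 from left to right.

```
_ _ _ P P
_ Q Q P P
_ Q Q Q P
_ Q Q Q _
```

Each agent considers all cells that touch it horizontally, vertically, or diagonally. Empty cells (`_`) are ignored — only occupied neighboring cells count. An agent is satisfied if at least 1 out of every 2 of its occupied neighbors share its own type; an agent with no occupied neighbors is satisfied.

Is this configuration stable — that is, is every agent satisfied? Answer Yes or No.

Yes

(0,3)P 3/4 ok
(0,4)P 3/3 ok
(1,1)Q 3/3 ok
(1,2)Q 4/6 ok
(1,3)P 4/7 ok
(1,4)P 4/5 ok
(2,1)Q 5/5 ok
(2,2)Q 7/8 ok
(2,3)Q 4/7 ok
(2,4)P 2/4 ok
(3,1)Q 3/3 ok
(3,2)Q 5/5 ok
(3,3)Q 3/4 ok
All meet the threshold, so the configuration is stable.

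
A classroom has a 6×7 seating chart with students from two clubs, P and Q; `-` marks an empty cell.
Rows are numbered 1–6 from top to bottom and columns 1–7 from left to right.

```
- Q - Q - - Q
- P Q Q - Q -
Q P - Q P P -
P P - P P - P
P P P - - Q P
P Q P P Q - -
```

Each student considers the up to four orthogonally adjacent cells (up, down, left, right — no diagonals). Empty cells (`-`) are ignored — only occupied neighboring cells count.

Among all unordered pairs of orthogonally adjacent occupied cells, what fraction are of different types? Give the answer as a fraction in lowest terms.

12/29

Scan each occupied cell's neighbors to the right and below so each pair is counted once.
Row 1: Q(1,2)–P(2,2)≠ Q(1,4)–Q(2,4)=  → 1/2 unlike.
Row 2: P(2,2)–Q(2,3)≠ P(2,2)–P(3,2)= Q(2,3)–Q(2,4)= Q(2,4)–Q(3,4)= Q(2,6)–P(3,6)≠  → 2/5 unlike.
Row 3: Q(3,1)–P(3,2)≠ Q(3,1)–P(4,1)≠ P(3,2)–P(4,2)= Q(3,4)–P(3,5)≠ Q(3,4)–P(4,4)≠ P(3,5)–P(3,6)= P(3,5)–P(4,5)=  → 4/7 unlike.
Row 4: P(4,1)–P(4,2)= P(4,1)–P(5,1)= P(4,2)–P(5,2)= P(4,4)–P(4,5)= P(4,7)–P(5,7)=  → 0/5 unlike.
Row 5: P(5,1)–P(5,2)= P(5,1)–P(6,1)= P(5,2)–P(5,3)= P(5,2)–Q(6,2)≠ P(5,3)–P(6,3)= Q(5,6)–P(5,7)≠  → 2/6 unlike.
Row 6: P(6,1)–Q(6,2)≠ Q(6,2)–P(6,3)≠ P(6,3)–P(6,4)= P(6,4)–Q(6,5)≠  → 3/4 unlike.
Total adjacent occupied pairs: 29; unlike-type pairs: 12.
12/29 is already in lowest terms.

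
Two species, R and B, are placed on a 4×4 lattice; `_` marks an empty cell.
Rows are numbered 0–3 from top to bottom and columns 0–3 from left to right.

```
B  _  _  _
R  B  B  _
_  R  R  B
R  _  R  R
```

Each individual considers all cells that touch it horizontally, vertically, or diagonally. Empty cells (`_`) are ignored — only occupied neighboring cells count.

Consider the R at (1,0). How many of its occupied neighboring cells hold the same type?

Occupied neighbors of (1,0): (0,0)=B, (1,1)=B, (2,1)=R.
Same type (R): 1 of 3.

1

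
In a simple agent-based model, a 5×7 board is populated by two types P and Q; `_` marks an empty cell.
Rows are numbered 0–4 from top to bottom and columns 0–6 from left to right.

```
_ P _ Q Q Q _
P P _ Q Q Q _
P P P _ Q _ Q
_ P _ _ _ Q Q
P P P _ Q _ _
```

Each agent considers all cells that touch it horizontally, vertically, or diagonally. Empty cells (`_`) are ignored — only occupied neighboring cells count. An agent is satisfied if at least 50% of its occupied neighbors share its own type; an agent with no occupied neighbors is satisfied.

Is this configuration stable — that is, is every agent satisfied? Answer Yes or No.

Yes

(0,1)P 2/2 ok
(0,3)Q 3/3 ok
(0,4)Q 5/5 ok
(0,5)Q 3/3 ok
(1,0)P 4/4 ok
(1,1)P 5/5 ok
(1,3)Q 4/5 ok
(1,4)Q 6/6 ok
(1,5)Q 5/5 ok
(2,0)P 4/4 ok
(2,1)P 5/5 ok
(2,2)P 3/4 ok
(2,4)Q 4/4 ok
(2,6)Q 3/3 ok
(3,1)P 6/6 ok
(3,5)Q 4/4 ok
(3,6)Q 2/2 ok
(4,0)P 2/2 ok
(4,1)P 3/3 ok
(4,2)P 2/2 ok
(4,4)Q 1/1 ok
All meet the threshold, so the configuration is stable.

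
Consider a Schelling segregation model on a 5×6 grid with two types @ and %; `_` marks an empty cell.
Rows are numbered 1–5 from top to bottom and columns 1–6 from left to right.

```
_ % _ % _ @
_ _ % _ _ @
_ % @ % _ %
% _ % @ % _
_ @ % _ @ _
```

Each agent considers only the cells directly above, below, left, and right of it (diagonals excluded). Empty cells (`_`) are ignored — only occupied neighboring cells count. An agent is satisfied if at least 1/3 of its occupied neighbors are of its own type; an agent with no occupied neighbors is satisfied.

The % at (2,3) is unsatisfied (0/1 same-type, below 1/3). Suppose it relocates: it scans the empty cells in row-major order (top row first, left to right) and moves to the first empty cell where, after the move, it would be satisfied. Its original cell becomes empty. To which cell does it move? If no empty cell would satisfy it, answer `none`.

Vacating (2,3). Empty cells in order:
  (1,1): 1/1 same-type → satisfied — stop here.

(1,1)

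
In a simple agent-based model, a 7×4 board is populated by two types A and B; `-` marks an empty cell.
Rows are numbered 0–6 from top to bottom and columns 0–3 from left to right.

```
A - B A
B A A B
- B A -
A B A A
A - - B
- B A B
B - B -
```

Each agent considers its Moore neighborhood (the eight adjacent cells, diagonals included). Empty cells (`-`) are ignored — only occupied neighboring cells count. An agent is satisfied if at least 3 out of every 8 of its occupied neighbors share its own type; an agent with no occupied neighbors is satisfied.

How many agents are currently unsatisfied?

10

Row 0: (0,0)A 1/2 ✓ · (0,2)B 1/4 ✗ · (0,3)A 1/3 ✗
Row 1: (1,0)B 1/3 ✗ · (1,1)A 3/6 ✓ · (1,2)A 3/6 ✓ · (1,3)B 1/4 ✗
Row 2: (2,1)B 2/7 ✗ · (2,2)A 4/7 ✓
Row 3: (3,0)A 1/3 ✗ · (3,1)B 1/5 ✗ · (3,2)A 2/5 ✓ · (3,3)A 2/3 ✓
Row 4: (4,0)A 1/3 ✗ · (4,3)B 1/4 ✗
Row 5: (5,1)B 2/4 ✓ · (5,2)A 0/4 ✗ · (5,3)B 2/3 ✓
Row 6: (6,0)B 1/1 ✓ · (6,2)B 2/3 ✓
Unsatisfied: (0,2), (0,3), (1,0), (1,3), (2,1), (3,0), (3,1), (4,0), (4,3), (5,2) — 10 in total.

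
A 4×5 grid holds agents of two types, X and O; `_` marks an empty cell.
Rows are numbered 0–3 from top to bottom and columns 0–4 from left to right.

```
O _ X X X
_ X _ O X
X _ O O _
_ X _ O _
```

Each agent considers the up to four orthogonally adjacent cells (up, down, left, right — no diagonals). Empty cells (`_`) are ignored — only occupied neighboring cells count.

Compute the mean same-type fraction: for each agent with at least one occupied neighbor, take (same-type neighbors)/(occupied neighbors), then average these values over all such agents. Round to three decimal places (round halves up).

Row 0: (0,0)O — no occupied neighbors · (0,2)X 1/1 · (0,3)X 2/3 · (0,4)X 2/2
Row 1: (1,1)X — no occupied neighbors · (1,3)O 1/3 · (1,4)X 1/2
Row 2: (2,0)X — no occupied neighbors · (2,2)O 1/1 · (2,3)O 3/3
Row 3: (3,1)X — no occupied neighbors · (3,3)O 1/1
Sum over 8 agents: 1/1 + 2/3 + 2/2 + 1/3 + 1/2 + 1/1 + 3/3 + 1/1 = 13/2; mean = 13/2 ÷ 8 = 13/16 = 0.8125 → 0.813.

0.813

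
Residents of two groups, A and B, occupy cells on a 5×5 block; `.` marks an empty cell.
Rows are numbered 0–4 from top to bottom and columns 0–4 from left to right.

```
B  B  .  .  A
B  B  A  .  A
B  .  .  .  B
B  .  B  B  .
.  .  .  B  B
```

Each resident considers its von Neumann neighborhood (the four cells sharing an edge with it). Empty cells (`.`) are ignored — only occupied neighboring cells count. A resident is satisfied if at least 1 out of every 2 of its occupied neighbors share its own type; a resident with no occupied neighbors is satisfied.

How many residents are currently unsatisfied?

2

Row 0: (0,0)B 2/2 satisfied · (0,1)B 2/2 satisfied · (0,4)A 1/1 satisfied
Row 1: (1,0)B 3/3 satisfied · (1,1)B 2/3 satisfied · (1,2)A 0/1 not · (1,4)A 1/2 satisfied
Row 2: (2,0)B 2/2 satisfied · (2,4)B 0/1 not
Row 3: (3,0)B 1/1 satisfied · (3,2)B 1/1 satisfied · (3,3)B 2/2 satisfied
Row 4: (4,3)B 2/2 satisfied · (4,4)B 1/1 satisfied
Unsatisfied: (1,2), (2,4) — 2 in total.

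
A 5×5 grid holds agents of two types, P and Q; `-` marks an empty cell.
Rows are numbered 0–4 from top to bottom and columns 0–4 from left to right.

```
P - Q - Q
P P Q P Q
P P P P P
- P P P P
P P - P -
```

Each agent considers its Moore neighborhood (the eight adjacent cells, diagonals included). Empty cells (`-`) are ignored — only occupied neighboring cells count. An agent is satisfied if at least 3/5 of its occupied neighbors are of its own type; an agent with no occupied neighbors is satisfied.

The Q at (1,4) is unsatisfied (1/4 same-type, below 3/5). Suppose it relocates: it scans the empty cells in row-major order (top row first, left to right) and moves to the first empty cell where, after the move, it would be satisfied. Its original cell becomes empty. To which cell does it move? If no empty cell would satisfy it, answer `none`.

(0,3)

Vacating (1,4). Empty cells in order:
  (0,1): 2/5 same-type → still unsatisfied.
  (0,3): 3/4 same-type → satisfied — stop here.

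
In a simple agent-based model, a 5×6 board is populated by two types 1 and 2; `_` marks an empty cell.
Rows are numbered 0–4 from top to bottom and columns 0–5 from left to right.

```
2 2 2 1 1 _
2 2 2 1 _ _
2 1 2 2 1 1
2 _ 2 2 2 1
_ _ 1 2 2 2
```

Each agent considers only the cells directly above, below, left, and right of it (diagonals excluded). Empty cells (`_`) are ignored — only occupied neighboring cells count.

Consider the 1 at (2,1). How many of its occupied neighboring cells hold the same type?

0

Occupied neighbors of (2,1): (1,1)=2, (2,0)=2, (2,2)=2.
Same type (1): 0 of 3.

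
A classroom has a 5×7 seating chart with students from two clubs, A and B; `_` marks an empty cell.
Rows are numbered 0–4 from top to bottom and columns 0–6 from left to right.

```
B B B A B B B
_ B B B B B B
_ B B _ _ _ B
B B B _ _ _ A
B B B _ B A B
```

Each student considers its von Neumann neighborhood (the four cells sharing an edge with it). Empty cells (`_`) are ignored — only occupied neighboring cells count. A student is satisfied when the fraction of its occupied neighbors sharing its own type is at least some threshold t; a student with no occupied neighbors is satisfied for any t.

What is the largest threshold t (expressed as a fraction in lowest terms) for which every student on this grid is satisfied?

Row 0: (0,0)B 1/1 · (0,1)B 3/3 · (0,2)B 2/3 · (0,3)A 0/3 · (0,4)B 2/3 · (0,5)B 3/3 · (0,6)B 2/2
Row 1: (1,1)B 3/3 · (1,2)B 4/4 · (1,3)B 2/3 · (1,4)B 3/3 · (1,5)B 3/3 · (1,6)B 3/3
Row 2: (2,1)B 3/3 · (2,2)B 3/3 · (2,6)B 1/2
Row 3: (3,0)B 2/2 · (3,1)B 4/4 · (3,2)B 3/3 · (3,6)A 0/2
Row 4: (4,0)B 2/2 · (4,1)B 3/3 · (4,2)B 2/2 · (4,4)B 0/1 · (4,5)A 0/2 · (4,6)B 0/2
The smallest same-type fraction is 0/3 at (0,3), which reduces to 0/1. Any threshold above that leaves this student unsatisfied.

0/1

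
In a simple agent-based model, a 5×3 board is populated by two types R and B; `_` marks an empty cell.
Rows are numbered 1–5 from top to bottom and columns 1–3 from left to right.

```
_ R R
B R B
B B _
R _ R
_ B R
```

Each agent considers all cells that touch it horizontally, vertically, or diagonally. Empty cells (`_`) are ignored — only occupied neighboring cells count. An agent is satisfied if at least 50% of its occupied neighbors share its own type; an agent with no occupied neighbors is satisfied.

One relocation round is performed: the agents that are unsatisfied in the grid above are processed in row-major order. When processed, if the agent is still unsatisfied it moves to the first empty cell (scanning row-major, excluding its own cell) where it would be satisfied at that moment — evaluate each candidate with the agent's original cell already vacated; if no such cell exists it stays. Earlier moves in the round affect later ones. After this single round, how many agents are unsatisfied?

3

Initially unsatisfied (in order): (2,2), (2,3), (4,1), (4,3), (5,2).
  (2,2) → (1,1).
  (2,3) → (2,2).
  (4,1) → (2,3).
  (4,3): no empty cell satisfies it; stays.
  (5,2) → (3,3).
Resulting grid:
R R R
B B R
B B B
_ _ R
_ _ R
Unsatisfied now: (1,1), (2,3), (4,3).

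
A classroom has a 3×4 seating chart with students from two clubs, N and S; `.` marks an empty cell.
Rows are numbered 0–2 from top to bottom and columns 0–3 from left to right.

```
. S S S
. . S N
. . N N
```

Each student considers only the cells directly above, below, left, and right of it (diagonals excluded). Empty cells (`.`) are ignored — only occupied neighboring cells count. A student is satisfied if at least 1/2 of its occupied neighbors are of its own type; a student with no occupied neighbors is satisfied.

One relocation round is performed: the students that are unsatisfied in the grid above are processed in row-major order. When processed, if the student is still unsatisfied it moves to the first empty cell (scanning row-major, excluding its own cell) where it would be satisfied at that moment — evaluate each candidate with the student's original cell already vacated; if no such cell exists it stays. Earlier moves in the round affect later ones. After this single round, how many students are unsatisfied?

0

Initially unsatisfied (in order): (1,2), (1,3).
  (1,2) → (0,0).
  (1,3): now satisfied by earlier moves; stays.
Resulting grid:
S S S S
. . . N
. . N N
All satisfied now.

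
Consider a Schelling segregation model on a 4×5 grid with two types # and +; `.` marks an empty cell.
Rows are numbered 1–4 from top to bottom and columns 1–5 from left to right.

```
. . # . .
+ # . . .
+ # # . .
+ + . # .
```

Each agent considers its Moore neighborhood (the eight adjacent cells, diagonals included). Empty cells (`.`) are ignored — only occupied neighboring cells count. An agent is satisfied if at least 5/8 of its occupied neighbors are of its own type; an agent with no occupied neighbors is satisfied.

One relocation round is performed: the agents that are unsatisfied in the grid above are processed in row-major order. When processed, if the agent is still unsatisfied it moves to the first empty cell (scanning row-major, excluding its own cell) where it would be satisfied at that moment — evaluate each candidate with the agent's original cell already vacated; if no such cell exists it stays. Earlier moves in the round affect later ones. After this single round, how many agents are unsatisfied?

Initially unsatisfied (in order): (2,1), (2,2), (3,1), (3,2), (4,2).
  (2,1) → (1,5).
  (2,2): now satisfied by earlier moves; stays.
  (3,1) → (2,5).
  (3,2) → (1,1).
  (4,2) → (1,4).
Resulting grid:
# . # + +
. # . . +
. . # . .
+ . . # .
Unsatisfied now: (1,3).

1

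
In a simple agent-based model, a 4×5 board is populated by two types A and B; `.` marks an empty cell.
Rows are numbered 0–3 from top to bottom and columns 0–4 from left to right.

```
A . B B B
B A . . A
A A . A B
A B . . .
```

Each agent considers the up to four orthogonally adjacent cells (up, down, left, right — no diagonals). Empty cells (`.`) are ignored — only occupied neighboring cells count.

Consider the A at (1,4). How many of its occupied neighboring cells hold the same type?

Occupied neighbors of (1,4): (0,4)=B, (2,4)=B.
Same type (A): 0 of 2.

0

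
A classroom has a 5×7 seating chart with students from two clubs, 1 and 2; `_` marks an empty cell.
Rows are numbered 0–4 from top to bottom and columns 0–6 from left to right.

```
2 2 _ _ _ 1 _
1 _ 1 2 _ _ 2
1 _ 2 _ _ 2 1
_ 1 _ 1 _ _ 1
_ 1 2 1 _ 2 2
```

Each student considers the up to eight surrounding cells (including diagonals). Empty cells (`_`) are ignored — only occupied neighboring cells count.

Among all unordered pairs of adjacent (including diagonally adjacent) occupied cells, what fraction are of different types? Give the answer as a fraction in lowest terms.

Scan each occupied cell's neighbors to the right and below (and the two forward diagonals) so each pair is counted once.
From row 0: 4 unlike of 5 pairs (running 4/5).
From row 1: 3 unlike of 6 pairs (running 7/11).
From row 2: 4 unlike of 6 pairs (running 11/17).
From row 3: 4 unlike of 6 pairs (running 15/23).
From row 4: 2 unlike of 3 pairs (running 17/26).
Total adjacent occupied pairs: 26; unlike-type pairs: 17.
17/26 is already in lowest terms.

17/26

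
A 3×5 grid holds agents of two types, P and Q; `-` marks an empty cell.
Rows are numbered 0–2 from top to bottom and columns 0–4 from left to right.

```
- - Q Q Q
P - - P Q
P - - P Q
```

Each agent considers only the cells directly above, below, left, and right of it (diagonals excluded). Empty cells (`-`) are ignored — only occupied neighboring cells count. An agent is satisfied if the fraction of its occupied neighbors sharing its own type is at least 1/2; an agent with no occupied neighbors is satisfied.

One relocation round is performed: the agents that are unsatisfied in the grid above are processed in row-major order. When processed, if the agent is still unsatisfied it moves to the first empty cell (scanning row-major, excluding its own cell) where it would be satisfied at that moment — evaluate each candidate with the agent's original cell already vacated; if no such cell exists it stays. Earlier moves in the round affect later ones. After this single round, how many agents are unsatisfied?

Initially unsatisfied (in order): (1,3).
  (1,3) → (0,0).
Resulting grid:
P - Q Q Q
P - - - Q
P - - P Q
Unsatisfied now: (2,3).

1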